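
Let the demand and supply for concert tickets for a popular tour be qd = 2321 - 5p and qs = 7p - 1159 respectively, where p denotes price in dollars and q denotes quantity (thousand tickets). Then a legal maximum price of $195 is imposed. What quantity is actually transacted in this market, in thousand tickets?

206

Without the control the market clears where 2321 - 5p = 7p - 1159, i.e. p* = 290 and q* = 871.
Since 195 < 290, the ceiling is binding.
At p = 195: qd = 2321 - 5·195 = 1346 and qs = 7·195 - 1159 = 206.
The quantity actually transacted is the short side, supply: 206.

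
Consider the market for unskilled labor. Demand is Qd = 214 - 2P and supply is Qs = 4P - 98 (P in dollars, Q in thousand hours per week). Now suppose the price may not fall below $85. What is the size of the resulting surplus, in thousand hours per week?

Equilibrium: 214 - 2P = 4P - 98, so 312 = 6P and P* = 52, Q* = 110.
The floor of 85 is above the equilibrium price 52, so it binds.
At P = 85: Qd = 214 - 2·85 = 44 and Qs = 4·85 - 98 = 242.
Surplus = Qs - Qd = 242 - 44 = 198.

198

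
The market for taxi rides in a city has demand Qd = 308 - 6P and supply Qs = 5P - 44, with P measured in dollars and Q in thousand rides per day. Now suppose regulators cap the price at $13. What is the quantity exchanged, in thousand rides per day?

21

Without the control the market clears where 308 - 6P = 5P - 44, i.e. P* = 32 and Q* = 116.
The ceiling of 13 is below the equilibrium price 32, so it binds.
At P = 13: Qd = 308 - 6·13 = 230 and Qs = 5·13 - 44 = 21.
The quantity actually transacted is the short side, supply: 21.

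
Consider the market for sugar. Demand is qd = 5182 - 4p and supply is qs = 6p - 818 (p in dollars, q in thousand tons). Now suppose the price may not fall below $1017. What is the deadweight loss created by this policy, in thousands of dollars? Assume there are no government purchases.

579630

Equilibrium: 5182 - 4p = 6p - 818, so 6000 = 10p and p* = 600, q* = 2782.
Because the floor (1017) lies above the market-clearing price, it is binding.
At p = 1017: qd = 5182 - 4·1017 = 1114 and qs = 6·1017 - 818 = 5284.
Quantity traded falls to 1114. At q = 1114 the demand price is (5182 - 1114)/4 = 1017 and the supply price is (818 + 1114)/6 = 322.
Deadweight loss = ½ · (1017 - 322) · (2782 - 1114) = ½ · 695 · 1668 = 579630.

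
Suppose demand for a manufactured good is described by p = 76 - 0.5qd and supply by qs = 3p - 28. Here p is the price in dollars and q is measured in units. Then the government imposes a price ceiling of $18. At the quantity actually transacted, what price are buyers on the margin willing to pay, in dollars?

63

Rearranging demand gives qd = 152 - 2p. Setting quantity demanded equal to quantity supplied, 152 - 2p = 3p - 28, gives p* = 36 and q* = 80.
Since 18 < 36, the ceiling is binding.
At p = 18: qd = 152 - 2·18 = 116 and qs = 3·18 - 28 = 26.
Only 26 units reach the market. On the demand curve, the marginal buyer's willingness to pay at q = 26 is (152 - 26)/2 = 63.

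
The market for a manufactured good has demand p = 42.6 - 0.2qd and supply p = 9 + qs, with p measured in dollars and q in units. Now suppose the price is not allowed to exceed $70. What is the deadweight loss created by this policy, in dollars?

0

Rearranging demand gives qd = 213 - 5p; rearranging supply gives qs = p - 9. Setting quantity demanded equal to quantity supplied, 213 - 5p = p - 9, gives p* = 37 and q* = 28.
The ceiling of 70 is above the equilibrium price 37, so it is not binding; the market clears at p* = 37, q* = 28.
Since the control does not bind, no trades are prevented and deadweight loss is zero.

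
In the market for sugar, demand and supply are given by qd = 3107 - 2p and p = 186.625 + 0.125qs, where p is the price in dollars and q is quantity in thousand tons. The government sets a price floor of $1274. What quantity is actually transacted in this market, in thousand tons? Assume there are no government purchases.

Rearranging supply gives qs = 8p - 1493. Equilibrium: 3107 - 2p = 8p - 1493, so 4600 = 10p and p* = 460, q* = 2187.
Since 1274 > 460, the floor is binding.
At p = 1274: qd = 3107 - 2·1274 = 559 and qs = 8·1274 - 1493 = 8699.
The quantity actually transacted is the short side, demand: 559.

559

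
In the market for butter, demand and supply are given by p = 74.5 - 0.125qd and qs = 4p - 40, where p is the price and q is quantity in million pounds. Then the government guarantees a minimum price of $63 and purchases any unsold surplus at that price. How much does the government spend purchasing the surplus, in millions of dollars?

7560

Rearranging demand gives qd = 596 - 8p. Equilibrium: 596 - 8p = 4p - 40, so 636 = 12p and p* = 53, q* = 172.
Since 63 > 53, the floor is binding.
At p = 63: qd = 596 - 8·63 = 92 and qs = 4·63 - 40 = 212.
Surplus = qs - qd = 120.
Government expenditure = surplus × support price = 120 × 63 = 7560.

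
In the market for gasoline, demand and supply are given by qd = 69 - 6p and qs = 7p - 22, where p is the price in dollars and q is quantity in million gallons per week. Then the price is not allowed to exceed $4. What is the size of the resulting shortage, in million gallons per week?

39

Equilibrium: 69 - 6p = 7p - 22, so 91 = 13p and p* = 7, q* = 27.
Since 4 < 7, the ceiling is binding.
At p = 4: qd = 69 - 6·4 = 45 and qs = 7·4 - 22 = 6.
Shortage = qd - qs = 45 - 6 = 39.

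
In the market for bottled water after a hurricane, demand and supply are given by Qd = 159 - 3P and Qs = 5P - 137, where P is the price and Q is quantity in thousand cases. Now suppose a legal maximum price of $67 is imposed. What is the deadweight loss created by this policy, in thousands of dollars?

Equilibrium: 159 - 3P = 5P - 137, so 296 = 8P and P* = 37, Q* = 48.
The ceiling of 67 is above the equilibrium price 37, so it is not binding; the market clears at P* = 37, Q* = 48.
Since the control does not bind, no trades are prevented and deadweight loss is zero.

0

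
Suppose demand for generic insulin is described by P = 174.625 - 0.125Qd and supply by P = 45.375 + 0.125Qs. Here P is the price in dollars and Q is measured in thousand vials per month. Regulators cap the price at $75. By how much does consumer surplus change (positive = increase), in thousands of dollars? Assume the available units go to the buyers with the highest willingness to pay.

3395

Rearranging demand gives Qd = 1397 - 8P; rearranging supply gives Qs = 8P - 363. Without the control the market clears where 1397 - 8P = 8P - 363, i.e. P* = 110 and Q* = 517.
Because the ceiling (75) lies below the market-clearing price, it is binding.
At P = 75: Qd = 1397 - 8·75 = 797 and Qs = 8·75 - 363 = 237.
Consumer surplus without the control is ½ · (174.625 - 110) · 517 = 16705.5625.
With the ceiling, 237 units are sold at 75 (assume they go to the highest-value buyers). The demand price at Q = 237 is 145, so CS = ½ · [(174.625 - 75) + (145 - 75)] · 237 = 20100.5625.
Change in consumer surplus = 20100.5625 - 16705.5625 = 3395.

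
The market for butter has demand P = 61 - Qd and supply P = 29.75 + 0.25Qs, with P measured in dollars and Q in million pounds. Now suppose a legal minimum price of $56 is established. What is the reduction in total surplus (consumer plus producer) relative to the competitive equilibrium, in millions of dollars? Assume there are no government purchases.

250

Rearranging demand gives Qd = 61 - P; rearranging supply gives Qs = 4P - 119. In a free market, 61 - P = 4P - 119 gives the equilibrium P* = 36, Q* = 25.
The floor of 56 is above the equilibrium price 36, so it binds.
At P = 56: Qd = 61 - 56 = 5 and Qs = 4·56 - 119 = 105.
Quantity traded falls to 5. At Q = 5 the demand price is 61 - 5 = 56 and the supply price is (119 + 5)/4 = 31.
Deadweight loss = ½ · (56 - 31) · (25 - 5) = ½ · 25 · 20 = 250.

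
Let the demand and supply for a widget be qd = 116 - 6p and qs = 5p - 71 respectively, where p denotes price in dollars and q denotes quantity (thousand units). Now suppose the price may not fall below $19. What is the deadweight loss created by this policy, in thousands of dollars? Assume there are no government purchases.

Without the control the market clears where 116 - 6p = 5p - 71, i.e. p* = 17 and q* = 14.
The floor of 19 is above the equilibrium price 17, so it binds.
At p = 19: qd = 116 - 6·19 = 2 and qs = 5·19 - 71 = 24.
Quantity traded falls to 2. At q = 2 the demand price is (116 - 2)/6 = 19 and the supply price is (71 + 2)/5 = 14.6.
Deadweight loss = ½ · (19 - 14.6) · (14 - 2) = ½ · 4.4 · 12 = 26.4.

26.4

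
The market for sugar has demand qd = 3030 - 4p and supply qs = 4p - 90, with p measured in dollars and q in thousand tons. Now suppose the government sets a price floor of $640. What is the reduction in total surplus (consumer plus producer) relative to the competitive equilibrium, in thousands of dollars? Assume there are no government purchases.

In a free market, 3030 - 4p = 4p - 90 gives the equilibrium p* = 390, q* = 1470.
The floor of 640 is above the equilibrium price 390, so it binds.
At p = 640: qd = 3030 - 4·640 = 470 and qs = 4·640 - 90 = 2470.
Quantity traded falls to 470. At q = 470 the demand price is (3030 - 470)/4 = 640 and the supply price is (90 + 470)/4 = 140.
Deadweight loss = ½ · (640 - 140) · (1470 - 470) = ½ · 500 · 1000 = 250000.

250000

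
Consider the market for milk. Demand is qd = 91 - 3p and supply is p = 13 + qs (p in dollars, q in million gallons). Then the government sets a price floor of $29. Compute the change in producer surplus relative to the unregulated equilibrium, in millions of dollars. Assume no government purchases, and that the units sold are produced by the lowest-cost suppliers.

Rearranging supply gives qs = p - 13. Without the control the market clears where 91 - 3p = p - 13, i.e. p* = 26 and q* = 13.
Since 29 > 26, the floor is binding.
At p = 29: qd = 91 - 3·29 = 4 and qs = 29 - 13 = 16.
Producer surplus without the control is ½ · (26 - 13) · 13 = 84.5.
With the floor, 4 units are sold at 29. The supply price at q = 4 is 17, so PS = ½ · [(29 - 13) + (29 - 17)] · 4 = 56.
Change in producer surplus = 56 - 84.5 = -28.5.

-28.5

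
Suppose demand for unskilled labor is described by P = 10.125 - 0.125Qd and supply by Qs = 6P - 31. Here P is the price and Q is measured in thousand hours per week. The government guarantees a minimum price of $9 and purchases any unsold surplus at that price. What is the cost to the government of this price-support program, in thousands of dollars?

Rearranging demand gives Qd = 81 - 8P. Without the control the market clears where 81 - 8P = 6P - 31, i.e. P* = 8 and Q* = 17.
The floor of 9 is above the equilibrium price 8, so it binds.
At P = 9: Qd = 81 - 8·9 = 9 and Qs = 6·9 - 31 = 23.
Surplus = Qs - Qd = 14.
Government expenditure = surplus × support price = 14 × 9 = 126.

126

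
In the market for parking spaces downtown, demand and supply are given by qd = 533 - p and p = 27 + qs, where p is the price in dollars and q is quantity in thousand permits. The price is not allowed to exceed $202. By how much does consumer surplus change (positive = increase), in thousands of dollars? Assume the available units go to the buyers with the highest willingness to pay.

10608

Rearranging supply gives qs = p - 27. Equilibrium: 533 - p = p - 27, so 560 = 2p and p* = 280, q* = 253.
The ceiling of 202 is below the equilibrium price 280, so it binds.
At p = 202: qd = 533 - 202 = 331 and qs = 202 - 27 = 175.
Consumer surplus without the control is ½ · (533 - 280) · 253 = 32004.5.
With the ceiling, 175 units are sold at 202 (assume they go to the highest-value buyers). The demand price at q = 175 is 358, so CS = ½ · [(533 - 202) + (358 - 202)] · 175 = 42612.5.
Change in consumer surplus = 42612.5 - 32004.5 = 10608.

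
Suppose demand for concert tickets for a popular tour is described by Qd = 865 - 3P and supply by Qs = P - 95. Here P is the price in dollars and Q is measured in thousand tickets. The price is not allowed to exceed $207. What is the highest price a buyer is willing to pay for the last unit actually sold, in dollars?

251

Setting quantity demanded equal to quantity supplied, 865 - 3P = P - 95, gives P* = 240 and Q* = 145.
The ceiling of 207 is below the equilibrium price 240, so it binds.
At P = 207: Qd = 865 - 3·207 = 244 and Qs = 207 - 95 = 112.
Only 112 units reach the market. On the demand curve, the marginal buyer's willingness to pay at Q = 112 is (865 - 112)/3 = 251.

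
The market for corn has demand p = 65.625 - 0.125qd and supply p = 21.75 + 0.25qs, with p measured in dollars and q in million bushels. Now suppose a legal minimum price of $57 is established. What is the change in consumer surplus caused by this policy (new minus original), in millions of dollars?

-558

Rearranging demand gives qd = 525 - 8p; rearranging supply gives qs = 4p - 87. Without the control the market clears where 525 - 8p = 4p - 87, i.e. p* = 51 and q* = 117.
Since 57 > 51, the floor is binding.
At p = 57: qd = 525 - 8·57 = 69 and qs = 4·57 - 87 = 141.
Consumer surplus without the control is ½ · (65.625 - 51) · 117 = 855.5625.
With the floor, consumers buy 69 units at 57, so CS = ½ · (65.625 - 57) · 69 = 297.5625.
Change in consumer surplus = 297.5625 - 855.5625 = -558.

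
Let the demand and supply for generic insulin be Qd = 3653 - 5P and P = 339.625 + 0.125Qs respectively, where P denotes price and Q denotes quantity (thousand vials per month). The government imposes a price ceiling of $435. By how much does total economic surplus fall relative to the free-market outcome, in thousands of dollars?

Rearranging supply gives Qs = 8P - 2717. Without the control the market clears where 3653 - 5P = 8P - 2717, i.e. P* = 490 and Q* = 1203.
Because the ceiling (435) lies below the market-clearing price, it is binding.
At P = 435: Qd = 3653 - 5·435 = 1478 and Qs = 8·435 - 2717 = 763.
Quantity traded falls to 763. At Q = 763 the demand price is (3653 - 763)/5 = 578 and the supply price is (2717 + 763)/8 = 435.
Deadweight loss = ½ · (578 - 435) · (1203 - 763) = ½ · 143 · 440 = 31460.

31460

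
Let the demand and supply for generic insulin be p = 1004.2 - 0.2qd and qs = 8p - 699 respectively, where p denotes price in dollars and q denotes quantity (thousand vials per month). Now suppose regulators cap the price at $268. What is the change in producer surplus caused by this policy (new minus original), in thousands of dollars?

Rearranging demand gives qd = 5021 - 5p. Setting quantity demanded equal to quantity supplied, 5021 - 5p = 8p - 699, gives p* = 440 and q* = 2821.
Since 268 < 440, the ceiling is binding.
At p = 268: qd = 5021 - 5·268 = 3681 and qs = 8·268 - 699 = 1445.
Producer surplus without the control is ½ · (440 - 87.375) · 2821 = 497377.5625.
With the ceiling, producers sell 1445 units at 268, so PS = ½ · (268 - 87.375) · 1445 = 130501.5625.
Change in producer surplus = 130501.5625 - 497377.5625 = -366876.

-366876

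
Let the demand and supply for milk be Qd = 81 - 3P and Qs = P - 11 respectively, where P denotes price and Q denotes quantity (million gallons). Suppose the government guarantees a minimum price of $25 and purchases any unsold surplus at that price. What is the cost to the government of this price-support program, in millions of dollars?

Equilibrium: 81 - 3P = P - 11, so 92 = 4P and P* = 23, Q* = 12.
Because the floor (25) lies above the market-clearing price, it is binding.
At P = 25: Qd = 81 - 3·25 = 6 and Qs = 25 - 11 = 14.
Surplus = Qs - Qd = 8.
Government expenditure = surplus × support price = 8 × 25 = 200.

200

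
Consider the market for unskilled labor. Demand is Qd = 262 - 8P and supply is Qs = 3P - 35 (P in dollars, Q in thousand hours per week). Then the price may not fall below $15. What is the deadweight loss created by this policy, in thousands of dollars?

0

Without the control the market clears where 262 - 8P = 3P - 35, i.e. P* = 27 and Q* = 46.
Since 15 is below P* = 27, the floor does not bind and the free-market outcome prevails.
Since the control does not bind, no trades are prevented and deadweight loss is zero.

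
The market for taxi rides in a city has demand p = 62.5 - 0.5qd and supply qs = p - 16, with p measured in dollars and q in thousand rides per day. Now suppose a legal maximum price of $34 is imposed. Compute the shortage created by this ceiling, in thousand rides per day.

Rearranging demand gives qd = 125 - 2p. In a free market, 125 - 2p = p - 16 gives the equilibrium p* = 47, q* = 31.
The ceiling of 34 is below the equilibrium price 47, so it binds.
At p = 34: qd = 125 - 2·34 = 57 and qs = 34 - 16 = 18.
Shortage = qd - qs = 57 - 18 = 39.

39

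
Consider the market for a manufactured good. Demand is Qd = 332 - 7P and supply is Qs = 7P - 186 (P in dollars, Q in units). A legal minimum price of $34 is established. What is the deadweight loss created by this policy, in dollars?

0

In a free market, 332 - 7P = 7P - 186 gives the equilibrium P* = 37, Q* = 73.
The floor of 34 is below the equilibrium price 37, so it is not binding; the market clears at P* = 37, Q* = 73.
Since the control does not bind, no trades are prevented and deadweight loss is zero.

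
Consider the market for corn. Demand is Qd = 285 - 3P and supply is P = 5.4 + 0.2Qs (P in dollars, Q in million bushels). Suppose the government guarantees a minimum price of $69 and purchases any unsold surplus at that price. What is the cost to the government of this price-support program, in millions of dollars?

16560

Rearranging supply gives Qs = 5P - 27. Equilibrium: 285 - 3P = 5P - 27, so 312 = 8P and P* = 39, Q* = 168.
Because the floor (69) lies above the market-clearing price, it is binding.
At P = 69: Qd = 285 - 3·69 = 78 and Qs = 5·69 - 27 = 318.
Surplus = Qs - Qd = 240.
Government expenditure = surplus × support price = 240 × 69 = 16560.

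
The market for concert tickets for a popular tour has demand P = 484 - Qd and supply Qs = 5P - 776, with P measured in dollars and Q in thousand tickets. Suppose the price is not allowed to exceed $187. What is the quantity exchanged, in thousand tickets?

159

Rearranging demand gives Qd = 484 - P. Setting quantity demanded equal to quantity supplied, 484 - P = 5P - 776, gives P* = 210 and Q* = 274.
The ceiling of 187 is below the equilibrium price 210, so it binds.
At P = 187: Qd = 484 - 187 = 297 and Qs = 5·187 - 776 = 159.
The quantity actually transacted is the short side, supply: 159.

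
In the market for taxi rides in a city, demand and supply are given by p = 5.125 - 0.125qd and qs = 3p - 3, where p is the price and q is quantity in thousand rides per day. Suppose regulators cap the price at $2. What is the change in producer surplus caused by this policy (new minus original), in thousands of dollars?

Rearranging demand gives qd = 41 - 8p. In a free market, 41 - 8p = 3p - 3 gives the equilibrium p* = 4, q* = 9.
The ceiling of 2 is below the equilibrium price 4, so it binds.
At p = 2: qd = 41 - 8·2 = 25 and qs = 3·2 - 3 = 3.
Producer surplus without the control is ½ · (4 - 1) · 9 = 13.5.
With the ceiling, producers sell 3 units at 2, so PS = ½ · (2 - 1) · 3 = 1.5.
Change in producer surplus = 1.5 - 13.5 = -12.

-12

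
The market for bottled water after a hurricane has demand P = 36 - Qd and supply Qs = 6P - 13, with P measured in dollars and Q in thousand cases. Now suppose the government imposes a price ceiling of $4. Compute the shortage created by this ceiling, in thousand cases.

21

Rearranging demand gives Qd = 36 - P. Equilibrium: 36 - P = 6P - 13, so 49 = 7P and P* = 7, Q* = 29.
The ceiling of 4 is below the equilibrium price 7, so it binds.
At P = 4: Qd = 36 - 4 = 32 and Qs = 6·4 - 13 = 11.
Shortage = Qd - Qs = 32 - 11 = 21.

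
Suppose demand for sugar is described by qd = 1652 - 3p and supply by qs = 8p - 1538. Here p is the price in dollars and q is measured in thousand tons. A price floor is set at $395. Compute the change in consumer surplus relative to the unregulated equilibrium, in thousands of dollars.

-65572.5

Without the control the market clears where 1652 - 3p = 8p - 1538, i.e. p* = 290 and q* = 782.
Since 395 > 290, the floor is binding.
At p = 395: qd = 1652 - 3·395 = 467 and qs = 8·395 - 1538 = 1622.
Consumer surplus without the control is ½ · (1652/3 - 290) · 782 = 305762/3.
With the floor, consumers buy 467 units at 395, so CS = ½ · (1652/3 - 395) · 467 = 218089/6.
Change in consumer surplus = 218089/6 - 305762/3 = -65572.5.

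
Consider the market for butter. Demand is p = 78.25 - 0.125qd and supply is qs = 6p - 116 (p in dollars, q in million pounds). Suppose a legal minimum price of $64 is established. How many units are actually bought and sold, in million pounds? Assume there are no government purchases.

Rearranging demand gives qd = 626 - 8p. Equilibrium: 626 - 8p = 6p - 116, so 742 = 14p and p* = 53, q* = 202.
Since 64 > 53, the floor is binding.
At p = 64: qd = 626 - 8·64 = 114 and qs = 6·64 - 116 = 268.
The quantity actually transacted is the short side, demand: 114.

114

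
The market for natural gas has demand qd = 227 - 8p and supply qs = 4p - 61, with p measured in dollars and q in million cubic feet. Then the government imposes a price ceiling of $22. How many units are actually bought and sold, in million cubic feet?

Without the control the market clears where 227 - 8p = 4p - 61, i.e. p* = 24 and q* = 35.
Since 22 < 24, the ceiling is binding.
At p = 22: qd = 227 - 8·22 = 51 and qs = 4·22 - 61 = 27.
The quantity actually transacted is the short side, supply: 27.

27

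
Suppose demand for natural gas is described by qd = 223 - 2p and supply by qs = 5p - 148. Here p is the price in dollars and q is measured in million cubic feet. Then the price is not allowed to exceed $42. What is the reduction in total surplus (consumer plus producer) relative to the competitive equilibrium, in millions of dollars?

1058.75

Without the control the market clears where 223 - 2p = 5p - 148, i.e. p* = 53 and q* = 117.
Since 42 < 53, the ceiling is binding.
At p = 42: qd = 223 - 2·42 = 139 and qs = 5·42 - 148 = 62.
Quantity traded falls to 62. At q = 62 the demand price is (223 - 62)/2 = 80.5 and the supply price is (148 + 62)/5 = 42.
Deadweight loss = ½ · (80.5 - 42) · (117 - 62) = ½ · 38.5 · 55 = 1058.75.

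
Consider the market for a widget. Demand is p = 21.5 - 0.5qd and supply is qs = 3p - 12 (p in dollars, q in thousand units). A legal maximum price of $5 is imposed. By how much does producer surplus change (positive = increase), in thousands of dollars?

Rearranging demand gives qd = 43 - 2p. Setting quantity demanded equal to quantity supplied, 43 - 2p = 3p - 12, gives p* = 11 and q* = 21.
Because the ceiling (5) lies below the market-clearing price, it is binding.
At p = 5: qd = 43 - 2·5 = 33 and qs = 3·5 - 12 = 3.
Producer surplus without the control is ½ · (11 - 4) · 21 = 73.5.
With the ceiling, producers sell 3 units at 5, so PS = ½ · (5 - 4) · 3 = 1.5.
Change in producer surplus = 1.5 - 73.5 = -72.

-72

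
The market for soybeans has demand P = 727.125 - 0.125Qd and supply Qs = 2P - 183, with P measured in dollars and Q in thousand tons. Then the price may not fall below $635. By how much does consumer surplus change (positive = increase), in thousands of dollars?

Rearranging demand gives Qd = 5817 - 8P. In a free market, 5817 - 8P = 2P - 183 gives the equilibrium P* = 600, Q* = 1017.
Because the floor (635) lies above the market-clearing price, it is binding.
At P = 635: Qd = 5817 - 8·635 = 737 and Qs = 2·635 - 183 = 1087.
Consumer surplus without the control is ½ · (727.125 - 600) · 1017 = 64643.0625.
With the floor, consumers buy 737 units at 635, so CS = ½ · (727.125 - 635) · 737 = 33948.0625.
Change in consumer surplus = 33948.0625 - 64643.0625 = -30695.

-30695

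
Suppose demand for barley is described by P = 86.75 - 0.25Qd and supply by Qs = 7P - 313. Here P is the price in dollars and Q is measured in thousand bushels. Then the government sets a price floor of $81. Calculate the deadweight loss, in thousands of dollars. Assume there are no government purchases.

1386

Rearranging demand gives Qd = 347 - 4P. Equilibrium: 347 - 4P = 7P - 313, so 660 = 11P and P* = 60, Q* = 107.
Since 81 > 60, the floor is binding.
At P = 81: Qd = 347 - 4·81 = 23 and Qs = 7·81 - 313 = 254.
Quantity traded falls to 23. At Q = 23 the demand price is (347 - 23)/4 = 81 and the supply price is (313 + 23)/7 = 48.
Deadweight loss = ½ · (81 - 48) · (107 - 23) = ½ · 33 · 84 = 1386.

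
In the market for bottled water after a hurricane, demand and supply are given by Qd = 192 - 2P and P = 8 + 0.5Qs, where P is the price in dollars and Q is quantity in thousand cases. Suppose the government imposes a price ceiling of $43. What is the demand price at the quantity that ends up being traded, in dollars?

Rearranging supply gives Qs = 2P - 16. Setting quantity demanded equal to quantity supplied, 192 - 2P = 2P - 16, gives P* = 52 and Q* = 88.
Because the ceiling (43) lies below the market-clearing price, it is binding.
At P = 43: Qd = 192 - 2·43 = 106 and Qs = 2·43 - 16 = 70.
Only 70 units reach the market. On the demand curve, the marginal buyer's willingness to pay at Q = 70 is (192 - 70)/2 = 61.

61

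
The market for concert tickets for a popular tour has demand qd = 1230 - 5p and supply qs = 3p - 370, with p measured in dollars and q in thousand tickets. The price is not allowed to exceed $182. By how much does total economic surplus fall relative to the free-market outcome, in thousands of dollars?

777.6

Setting quantity demanded equal to quantity supplied, 1230 - 5p = 3p - 370, gives p* = 200 and q* = 230.
Since 182 < 200, the ceiling is binding.
At p = 182: qd = 1230 - 5·182 = 320 and qs = 3·182 - 370 = 176.
Quantity traded falls to 176. At q = 176 the demand price is (1230 - 176)/5 = 210.8 and the supply price is (370 + 176)/3 = 182.
Deadweight loss = ½ · (210.8 - 182) · (230 - 176) = ½ · 28.8 · 54 = 777.6.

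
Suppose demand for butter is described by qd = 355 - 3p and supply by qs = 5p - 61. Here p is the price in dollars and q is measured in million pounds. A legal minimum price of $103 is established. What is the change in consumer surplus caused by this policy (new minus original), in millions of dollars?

-6247.5

Without the control the market clears where 355 - 3p = 5p - 61, i.e. p* = 52 and q* = 199.
Since 103 > 52, the floor is binding.
At p = 103: qd = 355 - 3·103 = 46 and qs = 5·103 - 61 = 454.
Consumer surplus without the control is ½ · (355/3 - 52) · 199 = 39601/6.
With the floor, consumers buy 46 units at 103, so CS = ½ · (355/3 - 103) · 46 = 1058/3.
Change in consumer surplus = 1058/3 - 39601/6 = -6247.5.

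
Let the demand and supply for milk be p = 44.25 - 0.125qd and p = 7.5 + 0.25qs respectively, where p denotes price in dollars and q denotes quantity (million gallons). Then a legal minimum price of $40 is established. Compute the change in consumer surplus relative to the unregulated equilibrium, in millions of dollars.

-528

Rearranging demand gives qd = 354 - 8p; rearranging supply gives qs = 4p - 30. Without the control the market clears where 354 - 8p = 4p - 30, i.e. p* = 32 and q* = 98.
Because the floor (40) lies above the market-clearing price, it is binding.
At p = 40: qd = 354 - 8·40 = 34 and qs = 4·40 - 30 = 130.
Consumer surplus without the control is ½ · (44.25 - 32) · 98 = 600.25.
With the floor, consumers buy 34 units at 40, so CS = ½ · (44.25 - 40) · 34 = 72.25.
Change in consumer surplus = 72.25 - 600.25 = -528.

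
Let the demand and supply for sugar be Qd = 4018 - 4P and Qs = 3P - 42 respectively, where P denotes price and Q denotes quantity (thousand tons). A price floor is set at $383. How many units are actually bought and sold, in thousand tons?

1698

Without the control the market clears where 4018 - 4P = 3P - 42, i.e. P* = 580 and Q* = 1698.
Since 383 is below P* = 580, the floor does not bind and the free-market outcome prevails.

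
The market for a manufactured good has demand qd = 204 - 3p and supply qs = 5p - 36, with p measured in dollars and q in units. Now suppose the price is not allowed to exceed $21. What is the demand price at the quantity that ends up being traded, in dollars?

45

Without the control the market clears where 204 - 3p = 5p - 36, i.e. p* = 30 and q* = 114.
Because the ceiling (21) lies below the market-clearing price, it is binding.
At p = 21: qd = 204 - 3·21 = 141 and qs = 5·21 - 36 = 69.
Only 69 units reach the market. On the demand curve, the marginal buyer's willingness to pay at q = 69 is (204 - 69)/3 = 45.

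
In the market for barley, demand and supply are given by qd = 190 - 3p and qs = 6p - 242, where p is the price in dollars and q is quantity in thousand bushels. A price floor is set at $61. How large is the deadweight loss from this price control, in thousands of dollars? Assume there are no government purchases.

380.25

In a free market, 190 - 3p = 6p - 242 gives the equilibrium p* = 48, q* = 46.
Since 61 > 48, the floor is binding.
At p = 61: qd = 190 - 3·61 = 7 and qs = 6·61 - 242 = 124.
Quantity traded falls to 7. At q = 7 the demand price is (190 - 7)/3 = 61 and the supply price is (242 + 7)/6 = 41.5.
Deadweight loss = ½ · (61 - 41.5) · (46 - 7) = ½ · 19.5 · 39 = 380.25.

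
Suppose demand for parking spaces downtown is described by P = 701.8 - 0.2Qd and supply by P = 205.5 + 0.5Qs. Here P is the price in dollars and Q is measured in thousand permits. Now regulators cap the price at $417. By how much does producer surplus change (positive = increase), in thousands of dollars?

Rearranging demand gives Qd = 3509 - 5P; rearranging supply gives Qs = 2P - 411. Equilibrium: 3509 - 5P = 2P - 411, so 3920 = 7P and P* = 560, Q* = 709.
The ceiling of 417 is below the equilibrium price 560, so it binds.
At P = 417: Qd = 3509 - 5·417 = 1424 and Qs = 2·417 - 411 = 423.
Producer surplus without the control is ½ · (560 - 205.5) · 709 = 125670.25.
With the ceiling, producers sell 423 units at 417, so PS = ½ · (417 - 205.5) · 423 = 44732.25.
Change in producer surplus = 44732.25 - 125670.25 = -80938.

-80938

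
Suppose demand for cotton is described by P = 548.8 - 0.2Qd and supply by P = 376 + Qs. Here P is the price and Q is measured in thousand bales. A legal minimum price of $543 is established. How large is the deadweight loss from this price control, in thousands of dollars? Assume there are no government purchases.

7935

Rearranging demand gives Qd = 2744 - 5P; rearranging supply gives Qs = P - 376. In a free market, 2744 - 5P = P - 376 gives the equilibrium P* = 520, Q* = 144.
The floor of 543 is above the equilibrium price 520, so it binds.
At P = 543: Qd = 2744 - 5·543 = 29 and Qs = 543 - 376 = 167.
Quantity traded falls to 29. At Q = 29 the demand price is (2744 - 29)/5 = 543 and the supply price is 376 + 29 = 405.
Deadweight loss = ½ · (543 - 405) · (144 - 29) = ½ · 138 · 115 = 7935.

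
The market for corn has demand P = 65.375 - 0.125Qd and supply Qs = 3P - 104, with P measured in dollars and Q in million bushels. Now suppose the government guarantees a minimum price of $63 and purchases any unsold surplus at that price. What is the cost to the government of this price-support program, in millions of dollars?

4158

Rearranging demand gives Qd = 523 - 8P. Equilibrium: 523 - 8P = 3P - 104, so 627 = 11P and P* = 57, Q* = 67.
Since 63 > 57, the floor is binding.
At P = 63: Qd = 523 - 8·63 = 19 and Qs = 3·63 - 104 = 85.
Surplus = Qs - Qd = 66.
Government expenditure = surplus × support price = 66 × 63 = 4158.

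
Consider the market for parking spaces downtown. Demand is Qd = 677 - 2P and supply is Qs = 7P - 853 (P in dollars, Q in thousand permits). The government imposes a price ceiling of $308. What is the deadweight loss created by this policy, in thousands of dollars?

0

Setting quantity demanded equal to quantity supplied, 677 - 2P = 7P - 853, gives P* = 170 and Q* = 337.
Since 308 is above P* = 170, the ceiling does not bind and the free-market outcome prevails.
Since the control does not bind, no trades are prevented and deadweight loss is zero.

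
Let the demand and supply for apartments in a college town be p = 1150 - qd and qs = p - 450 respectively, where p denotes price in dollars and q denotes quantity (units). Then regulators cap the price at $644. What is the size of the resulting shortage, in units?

Rearranging demand gives qd = 1150 - p. In a free market, 1150 - p = p - 450 gives the equilibrium p* = 800, q* = 350.
Since 644 < 800, the ceiling is binding.
At p = 644: qd = 1150 - 644 = 506 and qs = 644 - 450 = 194.
Shortage = qd - qs = 506 - 194 = 312.

312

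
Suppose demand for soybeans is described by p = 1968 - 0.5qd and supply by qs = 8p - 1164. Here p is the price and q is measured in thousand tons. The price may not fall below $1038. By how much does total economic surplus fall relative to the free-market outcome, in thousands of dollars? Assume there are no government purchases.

Rearranging demand gives qd = 3936 - 2p. In a free market, 3936 - 2p = 8p - 1164 gives the equilibrium p* = 510, q* = 2916.
Since 1038 > 510, the floor is binding.
At p = 1038: qd = 3936 - 2·1038 = 1860 and qs = 8·1038 - 1164 = 7140.
Quantity traded falls to 1860. At q = 1860 the demand price is (3936 - 1860)/2 = 1038 and the supply price is (1164 + 1860)/8 = 378.
Deadweight loss = ½ · (1038 - 378) · (2916 - 1860) = ½ · 660 · 1056 = 348480.

348480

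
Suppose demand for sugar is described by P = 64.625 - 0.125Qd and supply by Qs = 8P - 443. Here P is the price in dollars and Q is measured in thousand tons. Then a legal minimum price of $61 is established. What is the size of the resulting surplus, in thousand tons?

Rearranging demand gives Qd = 517 - 8P. In a free market, 517 - 8P = 8P - 443 gives the equilibrium P* = 60, Q* = 37.
Because the floor (61) lies above the market-clearing price, it is binding.
At P = 61: Qd = 517 - 8·61 = 29 and Qs = 8·61 - 443 = 45.
Surplus = Qs - Qd = 45 - 29 = 16.

16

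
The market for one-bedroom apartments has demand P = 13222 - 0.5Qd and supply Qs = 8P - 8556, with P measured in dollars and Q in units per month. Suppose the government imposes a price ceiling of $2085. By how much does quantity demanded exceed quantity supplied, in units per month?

Rearranging demand gives Qd = 26444 - 2P. Equilibrium: 26444 - 2P = 8P - 8556, so 35000 = 10P and P* = 3500, Q* = 19444.
Since 2085 < 3500, the ceiling is binding.
At P = 2085: Qd = 26444 - 2·2085 = 22274 and Qs = 8·2085 - 8556 = 8124.
Shortage = Qd - Qs = 22274 - 8124 = 14150.

14150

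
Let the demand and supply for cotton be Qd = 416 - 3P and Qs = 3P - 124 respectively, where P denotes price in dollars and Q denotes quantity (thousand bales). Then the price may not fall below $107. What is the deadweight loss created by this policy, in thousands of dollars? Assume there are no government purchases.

867

Without the control the market clears where 416 - 3P = 3P - 124, i.e. P* = 90 and Q* = 146.
Since 107 > 90, the floor is binding.
At P = 107: Qd = 416 - 3·107 = 95 and Qs = 3·107 - 124 = 197.
Quantity traded falls to 95. At Q = 95 the demand price is (416 - 95)/3 = 107 and the supply price is (124 + 95)/3 = 73.
Deadweight loss = ½ · (107 - 73) · (146 - 95) = ½ · 34 · 51 = 867.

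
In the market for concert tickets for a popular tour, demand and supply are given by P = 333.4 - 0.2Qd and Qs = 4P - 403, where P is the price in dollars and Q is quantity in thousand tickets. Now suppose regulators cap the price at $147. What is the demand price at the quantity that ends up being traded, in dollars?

296.4

Rearranging demand gives Qd = 1667 - 5P. Without the control the market clears where 1667 - 5P = 4P - 403, i.e. P* = 230 and Q* = 517.
Since 147 < 230, the ceiling is binding.
At P = 147: Qd = 1667 - 5·147 = 932 and Qs = 4·147 - 403 = 185.
Only 185 units reach the market. On the demand curve, the marginal buyer's willingness to pay at Q = 185 is (1667 - 185)/5 = 296.4.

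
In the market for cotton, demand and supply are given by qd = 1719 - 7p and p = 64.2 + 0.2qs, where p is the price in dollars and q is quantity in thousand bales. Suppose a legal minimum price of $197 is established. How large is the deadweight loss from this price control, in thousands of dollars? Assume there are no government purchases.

Rearranging supply gives qs = 5p - 321. Setting quantity demanded equal to quantity supplied, 1719 - 7p = 5p - 321, gives p* = 170 and q* = 529.
The floor of 197 is above the equilibrium price 170, so it binds.
At p = 197: qd = 1719 - 7·197 = 340 and qs = 5·197 - 321 = 664.
Quantity traded falls to 340. At q = 340 the demand price is (1719 - 340)/7 = 197 and the supply price is (321 + 340)/5 = 132.2.
Deadweight loss = ½ · (197 - 132.2) · (529 - 340) = ½ · 64.8 · 189 = 6123.6.

6123.6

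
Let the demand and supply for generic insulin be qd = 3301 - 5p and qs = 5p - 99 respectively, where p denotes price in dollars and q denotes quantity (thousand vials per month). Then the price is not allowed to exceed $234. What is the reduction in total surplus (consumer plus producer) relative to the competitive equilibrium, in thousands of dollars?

Setting quantity demanded equal to quantity supplied, 3301 - 5p = 5p - 99, gives p* = 340 and q* = 1601.
The ceiling of 234 is below the equilibrium price 340, so it binds.
At p = 234: qd = 3301 - 5·234 = 2131 and qs = 5·234 - 99 = 1071.
Quantity traded falls to 1071. At q = 1071 the demand price is (3301 - 1071)/5 = 446 and the supply price is (99 + 1071)/5 = 234.
Deadweight loss = ½ · (446 - 234) · (1601 - 1071) = ½ · 212 · 530 = 56180.

56180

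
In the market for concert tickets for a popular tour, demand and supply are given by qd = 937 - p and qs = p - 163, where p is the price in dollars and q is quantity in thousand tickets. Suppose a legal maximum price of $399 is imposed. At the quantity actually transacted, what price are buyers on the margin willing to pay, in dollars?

701

Equilibrium: 937 - p = p - 163, so 1100 = 2p and p* = 550, q* = 387.
The ceiling of 399 is below the equilibrium price 550, so it binds.
At p = 399: qd = 937 - 399 = 538 and qs = 399 - 163 = 236.
Only 236 units reach the market. On the demand curve, the marginal buyer's willingness to pay at q = 236 is (937 - 236) = 701.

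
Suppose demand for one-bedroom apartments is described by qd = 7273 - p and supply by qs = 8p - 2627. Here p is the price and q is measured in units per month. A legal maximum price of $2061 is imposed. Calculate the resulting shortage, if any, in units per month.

0

Setting quantity demanded equal to quantity supplied, 7273 - p = 8p - 2627, gives p* = 1100 and q* = 6173.
The ceiling of 2061 is above the equilibrium price 1100, so it is not binding; the market clears at p* = 1100, q* = 6173.
Since the control does not bind, there is no shortage.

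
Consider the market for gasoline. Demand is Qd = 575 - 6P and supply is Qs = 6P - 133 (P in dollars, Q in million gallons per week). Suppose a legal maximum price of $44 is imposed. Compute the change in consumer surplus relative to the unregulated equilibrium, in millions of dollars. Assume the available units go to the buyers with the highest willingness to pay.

1290

Setting quantity demanded equal to quantity supplied, 575 - 6P = 6P - 133, gives P* = 59 and Q* = 221.
Because the ceiling (44) lies below the market-clearing price, it is binding.
At P = 44: Qd = 575 - 6·44 = 311 and Qs = 6·44 - 133 = 131.
Consumer surplus without the control is ½ · (575/6 - 59) · 221 = 48841/12.
With the ceiling, 131 units are sold at 44 (assume they go to the highest-value buyers). The demand price at Q = 131 is 74, so CS = ½ · [(575/6 - 44) + (74 - 44)] · 131 = 64321/12.
Change in consumer surplus = 64321/12 - 48841/12 = 1290.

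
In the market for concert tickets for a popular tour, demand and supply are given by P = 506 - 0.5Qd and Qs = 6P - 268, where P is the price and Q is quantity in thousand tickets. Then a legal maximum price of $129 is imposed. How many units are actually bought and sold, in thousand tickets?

Rearranging demand gives Qd = 1012 - 2P. In a free market, 1012 - 2P = 6P - 268 gives the equilibrium P* = 160, Q* = 692.
Because the ceiling (129) lies below the market-clearing price, it is binding.
At P = 129: Qd = 1012 - 2·129 = 754 and Qs = 6·129 - 268 = 506.
The quantity actually transacted is the short side, supply: 506.

506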